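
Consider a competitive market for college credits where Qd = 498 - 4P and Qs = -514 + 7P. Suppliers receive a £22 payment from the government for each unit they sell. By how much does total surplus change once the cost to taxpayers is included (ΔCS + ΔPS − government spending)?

Net change in total surplus = -£616

Pre-subsidy: 498 - 4P = -514 + 7P gives P* = 92, Q* = 130.
With the subsidy, sellers receive Ps = Pb + 22 for each unit, where Pb is the price buyers pay.
Supply in terms of Pb becomes Qs = -514 + 7(Pb + 22) = -360 + 7Pb. Setting this equal to demand: 498 - 4Pb = -360 + 7Pb, so Pb = 78.
Sellers receive Ps = 78 + 22 = 100; Q' = 498 − 4·78 = 186.
ΔCS = ½(130 + 186)(92 − 78) = 2212; ΔPS = ½(130 + 186)(100 − 92) = 1264.
Government spending = 22 × 186 = 4092.
Net change = 2212 + 1264 − 4092 = -616. The loss equals the DWL triangle ½·22·56.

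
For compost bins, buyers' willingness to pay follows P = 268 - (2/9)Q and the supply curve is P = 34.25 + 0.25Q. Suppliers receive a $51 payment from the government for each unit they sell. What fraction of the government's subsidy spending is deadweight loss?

Pre-subsidy: 268 - (2/9)Q = 34.25 + 0.25Q gives Q* = 495 and P* = 158.
With the subsidy, sellers receive Ps = Pb + 51 for each unit, where Pb is the price buyers pay.
On the curves, Pb = 268 - (2/9)Q and Ps = 34.25 + 0.25Q; the wedge Ps − Pb = 51 gives 34.25 + 0.25Q − (268 - (2/9)Q) = 51, so Q' = 603.
Then Pb = 268 − (2/9)·603 = 134 and Ps = 34.25 + 0.25·603 = 185.
ΔCS = ½(495 + 603)(158 − 134) = 13176; ΔPS = ½(495 + 603)(185 − 158) = 14823.
Government spending = 51 × 603 = 30753.
DWL = ½ × 51 × (603 − 495) = 2754; fraction = 2754 / 30753 = 6/67.

DWL / government spending = 6/67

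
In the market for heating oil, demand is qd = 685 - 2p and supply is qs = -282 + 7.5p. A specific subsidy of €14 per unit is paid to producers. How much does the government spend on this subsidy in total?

Government cost = 133938/19

Pre-subsidy: 685 - 2p = -282 + 7.5p gives p* = 1934/19, q* = 9147/19.
With the subsidy, sellers receive ps = pb + 14 for each unit, where pb is the price buyers pay.
Supply in terms of pb becomes qs = -282 + 7.5(pb + 14) = -177 + 7.5pb. Setting this equal to demand: 685 - 2pb = -177 + 7.5pb, so pb = 1724/19.
Sellers receive ps = 1724/19 + 14 = 1990/19; q' = 685 − 2·(1724/19) = 9567/19.
Government outlay = subsidy × quantity = 14 × 9567/19 = 133938/19.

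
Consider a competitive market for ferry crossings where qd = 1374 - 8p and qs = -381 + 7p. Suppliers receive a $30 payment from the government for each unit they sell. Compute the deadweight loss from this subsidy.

Deadweight loss = $1680

Pre-subsidy: 1374 - 8p = -381 + 7p gives p* = 117, q* = 438.
With the subsidy, sellers receive ps = pb + 30 for each unit, where pb is the price buyers pay.
Supply in terms of pb becomes qs = -381 + 7(pb + 30) = -171 + 7pb. Setting this equal to demand: 1374 - 8pb = -171 + 7pb, so pb = 103.
Sellers receive ps = 103 + 30 = 133; q' = 1374 − 8·103 = 550.
The subsidy expands output by 550 − 438 = 112 past the efficient level; on those units the gap between marginal cost and willingness to pay runs from 0 up to 30.
DWL = ½ × 30 × 112 = 1680.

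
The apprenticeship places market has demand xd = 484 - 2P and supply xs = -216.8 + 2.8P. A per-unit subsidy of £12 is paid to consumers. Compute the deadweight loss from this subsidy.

Deadweight loss = £84

Pre-subsidy: 484 - 2P = -216.8 + 2.8P gives P* = 146, x* = 192.
With the rebate, buyers effectively pay Pb = Ps − 12, where Ps is the price sellers receive.
Demand in terms of Ps becomes xd = 484 − 2(Ps − 12) = 508 - 2Ps. Setting this equal to supply: 508 - 2Ps = -216.8 + 2.8Ps, so Ps = 151.
Buyers pay Pb = 151 − 12 = 139; x' = -216.8 + 2.8·151 = 206.
The subsidy expands output by 206 − 192 = 14 past the efficient level; on those units the gap between marginal cost and willingness to pay runs from 0 up to 12.
DWL = ½ × 12 × 14 = 84.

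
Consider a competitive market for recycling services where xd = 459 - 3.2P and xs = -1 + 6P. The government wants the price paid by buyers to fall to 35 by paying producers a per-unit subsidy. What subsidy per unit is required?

At a buyer price of 35, quantity demanded is 459 − 3.2·35 = 347.
Sellers supply 347 only when they receive Ps with -1 + 6·Ps = 347, i.e. Ps = 58.
s = Ps − Pb = 58 − 35 = 23.

Required subsidy s = 23 per unit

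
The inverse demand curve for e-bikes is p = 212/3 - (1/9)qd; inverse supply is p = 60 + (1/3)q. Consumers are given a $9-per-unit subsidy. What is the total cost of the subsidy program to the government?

Government cost = $398.25

Pre-subsidy: 212/3 - (1/9)q = 60 + (1/3)q gives q* = 24 and p* = 68.
With the rebate, buyers effectively pay pb = ps − 9, where ps is the price sellers receive.
On the curves, pb = 212/3 - (1/9)q and ps = 60 + (1/3)q; the wedge ps − pb = 9 gives 60 + (1/3)q − (212/3 - (1/9)q) = 9, so q' = 44.25.
Then pb = 212/3 − (1/9)·44.25 = 65.75 and ps = 60 + (1/3)·44.25 = 74.75.
Government outlay = subsidy × quantity = 9 × 44.25 = 398.25.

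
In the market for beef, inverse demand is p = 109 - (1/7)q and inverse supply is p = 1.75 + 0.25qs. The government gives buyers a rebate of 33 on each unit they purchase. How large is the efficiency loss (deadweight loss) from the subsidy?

Deadweight loss = 1386

Pre-subsidy: 109 - (1/7)q = 1.75 + 0.25q gives q* = 273 and p* = 70.
With the rebate, buyers effectively pay pb = ps − 33, where ps is the price sellers receive.
On the curves, pb = 109 - (1/7)q and ps = 1.75 + 0.25q; the wedge ps − pb = 33 gives 1.75 + 0.25q − (109 - (1/7)q) = 33, so q' = 357.
Then pb = 109 − (1/7)·357 = 58 and ps = 1.75 + 0.25·357 = 91.
The subsidy expands output by 357 − 273 = 84 past the efficient level; on those units the gap between marginal cost and willingness to pay runs from 0 up to 33.
DWL = ½ × 33 × 84 = 1386.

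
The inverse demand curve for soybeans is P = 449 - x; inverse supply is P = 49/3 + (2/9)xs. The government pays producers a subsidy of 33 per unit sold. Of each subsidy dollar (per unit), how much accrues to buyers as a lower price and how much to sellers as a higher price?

Pre-subsidy: 449 - x = 49/3 + (2/9)x gives x* = 354 and P* = 95.
With the subsidy, sellers receive Ps = Pb + 33 for each unit, where Pb is the price buyers pay.
On the curves, Pb = 449 - x and Ps = 49/3 + (2/9)x; the wedge Ps − Pb = 33 gives 49/3 + (2/9)x − (449 - x) = 33, so x' = 381.
Then Pb = 449 − 1·381 = 68 and Ps = 49/3 + (2/9)·381 = 101.
Buyers' price falls by P* − Pb = 95 − 68 = 27; sellers' price rises by Ps − P* = 101 − 95 = 6.

Buyers gain 27 per unit; sellers gain 6 per unit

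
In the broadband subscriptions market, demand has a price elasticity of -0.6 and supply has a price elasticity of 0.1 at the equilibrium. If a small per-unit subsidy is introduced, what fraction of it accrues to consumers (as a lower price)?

Consumer share = 1/7

For a small subsidy around the equilibrium, the benefit split depends on the relative slopes, which at a point are proportional to the elasticities.
Buyer share = εs/(εs + |εd|) = 0.1/(0.1 + 0.6) = 1/7; seller share = |εd|/(εs + |εd|) = 6/7.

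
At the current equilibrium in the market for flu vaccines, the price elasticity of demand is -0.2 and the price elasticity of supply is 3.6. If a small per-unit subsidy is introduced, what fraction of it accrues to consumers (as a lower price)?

For a small subsidy around the equilibrium, the benefit split depends on the relative slopes, which at a point are proportional to the elasticities.
Buyer share = εs/(εs + |εd|) = 3.6/(3.6 + 0.2) = 18/19; seller share = |εd|/(εs + |εd|) = 1/19.

Consumer share = 18/19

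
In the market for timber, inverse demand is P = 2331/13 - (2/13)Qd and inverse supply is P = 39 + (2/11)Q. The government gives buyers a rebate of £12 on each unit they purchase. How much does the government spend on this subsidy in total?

Government cost = £5445

Pre-subsidy: 2331/13 - (2/13)Q = 39 + (2/11)Q gives Q* = 418 and P* = 115.
With the rebate, buyers effectively pay Pb = Ps − 12, where Ps is the price sellers receive.
On the curves, Pb = 2331/13 - (2/13)Q and Ps = 39 + (2/11)Q; the wedge Ps − Pb = 12 gives 39 + (2/11)Q − (2331/13 - (2/13)Q) = 12, so Q' = 453.75.
Then Pb = 2331/13 − (2/13)·453.75 = 109.5 and Ps = 39 + (2/11)·453.75 = 121.5.
Government outlay = subsidy × quantity = 12 × 453.75 = 5445.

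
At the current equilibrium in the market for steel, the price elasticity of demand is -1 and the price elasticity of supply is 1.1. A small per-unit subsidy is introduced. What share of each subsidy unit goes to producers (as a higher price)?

Producer share = 10/21

For a small subsidy around the equilibrium, the benefit split depends on the relative slopes, which at a point are proportional to the elasticities.
Buyer share = εs/(εs + |εd|) = 1.1/(1.1 + 1) = 11/21; seller share = |εd|/(εs + |εd|) = 10/21.
So producers capture 10/21 of the subsidy.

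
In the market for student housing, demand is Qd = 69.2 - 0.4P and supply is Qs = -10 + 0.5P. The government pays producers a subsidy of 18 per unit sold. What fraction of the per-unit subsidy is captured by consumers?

Pre-subsidy: 69.2 - 0.4P = -10 + 0.5P gives P* = 88, Q* = 34.
With the subsidy, sellers receive Ps = Pb + 18 for each unit, where Pb is the price buyers pay.
Supply in terms of Pb becomes Qs = -10 + 0.5(Pb + 18) = -1 + 0.5Pb. Setting this equal to demand: 69.2 - 0.4Pb = -1 + 0.5Pb, so Pb = 78.
Sellers receive Ps = 78 + 18 = 96; Q' = 69.2 − 0.4·78 = 38.
Buyers' price falls by P* − Pb = 88 − 78 = 10; sellers' price rises by Ps − P* = 96 − 88 = 8.
So consumers capture 10/18 = 5/9 of each unit of subsidy.

Consumer share = 5/9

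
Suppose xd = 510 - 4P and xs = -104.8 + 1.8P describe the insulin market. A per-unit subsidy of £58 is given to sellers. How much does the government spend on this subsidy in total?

Government cost = £9164

Pre-subsidy: 510 - 4P = -104.8 + 1.8P gives P* = 106, x* = 86.
With the subsidy, sellers receive Ps = Pb + 58 for each unit, where Pb is the price buyers pay.
Supply in terms of Pb becomes xs = -104.8 + 1.8(Pb + 58) = -0.4 + 1.8Pb. Setting this equal to demand: 510 - 4Pb = -0.4 + 1.8Pb, so Pb = 88.
Sellers receive Ps = 88 + 58 = 146; x' = 510 − 4·88 = 158.
Government outlay = subsidy × quantity = 58 × 158 = 9164.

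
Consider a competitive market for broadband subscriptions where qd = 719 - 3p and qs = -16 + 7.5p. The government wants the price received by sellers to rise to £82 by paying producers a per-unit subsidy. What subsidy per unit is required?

At a seller price of 82, quantity supplied is -16 + 7.5·82 = 599.
Buyers absorb 599 only when they pay pb with 719 − 3·pb = 599, i.e. pb = 40.
s = ps − pb = 82 − 40 = 42.

Required subsidy s = £42 per unit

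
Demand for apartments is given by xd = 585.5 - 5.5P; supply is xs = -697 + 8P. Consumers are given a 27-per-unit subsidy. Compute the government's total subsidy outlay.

Pre-subsidy: 585.5 - 5.5P = -697 + 8P gives P* = 95, x* = 63.
With the rebate, buyers effectively pay Pb = Ps − 27, where Ps is the price sellers receive.
Demand in terms of Ps becomes xd = 585.5 − 5.5(Ps − 27) = 734 - 5.5Ps. Setting this equal to supply: 734 - 5.5Ps = -697 + 8Ps, so Ps = 106.
Buyers pay Pb = 106 − 27 = 79; x' = -697 + 8·106 = 151.
Government outlay = subsidy × quantity = 27 × 151 = 4077.

Government cost = 4077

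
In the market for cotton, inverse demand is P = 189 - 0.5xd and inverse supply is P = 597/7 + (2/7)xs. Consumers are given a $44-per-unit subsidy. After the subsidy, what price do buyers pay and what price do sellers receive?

Buyers pay $95; sellers receive $139

Pre-subsidy: 189 - 0.5x = 597/7 + (2/7)x gives x* = 132 and P* = 123.
With the rebate, buyers effectively pay Pb = Ps − 44, where Ps is the price sellers receive.
On the curves, Pb = 189 - 0.5x and Ps = 597/7 + (2/7)x; the wedge Ps − Pb = 44 gives 597/7 + (2/7)x − (189 - 0.5x) = 44, so x' = 188.
Then Pb = 189 − 0.5·188 = 95 and Ps = 597/7 + (2/7)·188 = 139.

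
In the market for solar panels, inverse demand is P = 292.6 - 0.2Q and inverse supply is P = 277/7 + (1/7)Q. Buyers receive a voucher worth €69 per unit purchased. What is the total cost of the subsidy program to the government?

Pre-subsidy: 292.6 - 0.2Q = 277/7 + (1/7)Q gives Q* = 738 and P* = 145.
With the rebate, buyers effectively pay Pb = Ps − 69, where Ps is the price sellers receive.
On the curves, Pb = 292.6 - 0.2Q and Ps = 277/7 + (1/7)Q; the wedge Ps − Pb = 69 gives 277/7 + (1/7)Q − (292.6 - 0.2Q) = 69, so Q' = 939.25.
Then Pb = 292.6 − 0.2·939.25 = 104.75 and Ps = 277/7 + (1/7)·939.25 = 173.75.
Government outlay = subsidy × quantity = 69 × 939.25 = 64808.25.

Government cost = €64808.25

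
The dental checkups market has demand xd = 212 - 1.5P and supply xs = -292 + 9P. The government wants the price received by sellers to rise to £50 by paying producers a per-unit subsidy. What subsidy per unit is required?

Required subsidy s = £14 per unit

At a seller price of 50, quantity supplied is -292 + 9·50 = 158.
Buyers absorb 158 only when they pay Pb with 212 − 1.5·Pb = 158, i.e. Pb = 36.
s = Ps − Pb = 50 − 36 = 14.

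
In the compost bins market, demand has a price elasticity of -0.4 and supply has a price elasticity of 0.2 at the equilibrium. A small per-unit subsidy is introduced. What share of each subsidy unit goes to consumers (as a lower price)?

Consumer share = 1/3

For a small subsidy around the equilibrium, the benefit split depends on the relative slopes, which at a point are proportional to the elasticities.
Buyer share = εs/(εs + |εd|) = 0.2/(0.2 + 0.4) = 1/3; seller share = |εd|/(εs + |εd|) = 2/3.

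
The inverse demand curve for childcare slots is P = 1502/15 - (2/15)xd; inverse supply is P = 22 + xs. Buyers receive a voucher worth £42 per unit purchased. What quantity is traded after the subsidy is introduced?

x' = 106

Pre-subsidy: 1502/15 - (2/15)x = 22 + x gives x* = 1172/17 and P* = 1546/17.
With the rebate, buyers effectively pay Pb = Ps − 42, where Ps is the price sellers receive.
On the curves, Pb = 1502/15 - (2/15)x and Ps = 22 + x; the wedge Ps − Pb = 42 gives 22 + x − (1502/15 - (2/15)x) = 42, so x' = 106.
Then Pb = 1502/15 − (2/15)·106 = 86 and Ps = 22 + 1·106 = 128.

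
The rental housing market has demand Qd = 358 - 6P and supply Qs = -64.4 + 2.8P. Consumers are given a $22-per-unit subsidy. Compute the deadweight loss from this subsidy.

Deadweight loss = $462

Pre-subsidy: 358 - 6P = -64.4 + 2.8P gives P* = 48, Q* = 70.
With the rebate, buyers effectively pay Pb = Ps − 22, where Ps is the price sellers receive.
Demand in terms of Ps becomes Qd = 358 − 6(Ps − 22) = 490 - 6Ps. Setting this equal to supply: 490 - 6Ps = -64.4 + 2.8Ps, so Ps = 63.
Buyers pay Pb = 63 − 22 = 41; Q' = -64.4 + 2.8·63 = 112.
The subsidy expands output by 112 − 70 = 42 past the efficient level; on those units the gap between marginal cost and willingness to pay runs from 0 up to 22.
DWL = ½ × 22 × 42 = 462.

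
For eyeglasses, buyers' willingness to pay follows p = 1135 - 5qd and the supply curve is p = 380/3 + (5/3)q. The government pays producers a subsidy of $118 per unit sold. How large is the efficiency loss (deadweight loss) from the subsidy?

Deadweight loss = $1044.3

Pre-subsidy: 1135 - 5q = 380/3 + (5/3)q gives q* = 151.25 and p* = 378.75.
With the subsidy, sellers receive ps = pb + 118 for each unit, where pb is the price buyers pay.
On the curves, pb = 1135 - 5q and ps = 380/3 + (5/3)q; the wedge ps − pb = 118 gives 380/3 + (5/3)q − (1135 - 5q) = 118, so q' = 168.95.
Then pb = 1135 − 5·168.95 = 290.25 and ps = 380/3 + (5/3)·168.95 = 408.25.
The subsidy expands output by 168.95 − 151.25 = 17.7 past the efficient level; on those units the gap between marginal cost and willingness to pay runs from 0 up to 118.
DWL = ½ × 118 × 17.7 = 1044.3.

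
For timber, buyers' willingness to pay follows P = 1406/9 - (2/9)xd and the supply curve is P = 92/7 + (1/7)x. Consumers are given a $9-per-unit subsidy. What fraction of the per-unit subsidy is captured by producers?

Producer share = 9/23

Pre-subsidy: 1406/9 - (2/9)x = 92/7 + (1/7)x gives x* = 9014/23 and P* = 1590/23.
With the rebate, buyers effectively pay Pb = Ps − 9, where Ps is the price sellers receive.
On the curves, Pb = 1406/9 - (2/9)x and Ps = 92/7 + (1/7)x; the wedge Ps − Pb = 9 gives 92/7 + (1/7)x − (1406/9 - (2/9)x) = 9, so x' = 9581/23.
Then Pb = 1406/9 − (2/9)·(9581/23) = 1464/23 and Ps = 92/7 + (1/7)·(9581/23) = 1671/23.
Buyers' price falls by P* − Pb = 1590/23 − 1464/23 = 126/23; sellers' price rises by Ps − P* = 1671/23 − 1590/23 = 81/23.
So producers capture (81/23)/9 = 9/23 of each unit of subsidy.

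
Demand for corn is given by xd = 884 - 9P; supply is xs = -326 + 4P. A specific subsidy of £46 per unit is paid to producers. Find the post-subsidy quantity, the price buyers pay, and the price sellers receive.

Pre-subsidy: 884 - 9P = -326 + 4P gives P* = 1210/13, x* = 602/13.
With the subsidy, sellers receive Ps = Pb + 46 for each unit, where Pb is the price buyers pay.
Supply in terms of Pb becomes xs = -326 + 4(Pb + 46) = -142 + 4Pb. Setting this equal to demand: 884 - 9Pb = -142 + 4Pb, so Pb = 1026/13.
Sellers receive Ps = 1026/13 + 46 = 1624/13; x' = 884 − 9·(1026/13) = 2258/13.

x' = 2258/13; buyers pay 1026/13; sellers receive 1624/13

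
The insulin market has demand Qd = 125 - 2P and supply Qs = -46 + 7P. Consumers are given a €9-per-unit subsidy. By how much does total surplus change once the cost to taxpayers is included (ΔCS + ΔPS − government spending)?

Net change in total surplus = -€63

Pre-subsidy: 125 - 2P = -46 + 7P gives P* = 19, Q* = 87.
With the rebate, buyers effectively pay Pb = Ps − 9, where Ps is the price sellers receive.
Demand in terms of Ps becomes Qd = 125 − 2(Ps − 9) = 143 - 2Ps. Setting this equal to supply: 143 - 2Ps = -46 + 7Ps, so Ps = 21.
Buyers pay Pb = 21 − 9 = 12; Q' = -46 + 7·21 = 101.
ΔCS = ½(87 + 101)(19 − 12) = 658; ΔPS = ½(87 + 101)(21 − 19) = 188.
Government spending = 9 × 101 = 909.
Net change = 658 + 188 − 909 = -63. The loss equals the DWL triangle ½·9·14.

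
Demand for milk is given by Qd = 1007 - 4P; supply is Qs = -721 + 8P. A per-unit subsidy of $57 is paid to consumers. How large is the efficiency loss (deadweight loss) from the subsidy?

Deadweight loss = $4332

Pre-subsidy: 1007 - 4P = -721 + 8P gives P* = 144, Q* = 431.
With the rebate, buyers effectively pay Pb = Ps − 57, where Ps is the price sellers receive.
Demand in terms of Ps becomes Qd = 1007 − 4(Ps − 57) = 1235 - 4Ps. Setting this equal to supply: 1235 - 4Ps = -721 + 8Ps, so Ps = 163.
Buyers pay Pb = 163 − 57 = 106; Q' = -721 + 8·163 = 583.
The subsidy expands output by 583 − 431 = 152 past the efficient level; on those units the gap between marginal cost and willingness to pay runs from 0 up to 57.
DWL = ½ × 57 × 152 = 4332.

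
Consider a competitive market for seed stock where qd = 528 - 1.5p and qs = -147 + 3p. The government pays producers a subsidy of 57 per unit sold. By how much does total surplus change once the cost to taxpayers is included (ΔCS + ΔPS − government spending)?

Pre-subsidy: 528 - 1.5p = -147 + 3p gives p* = 150, q* = 303.
With the subsidy, sellers receive ps = pb + 57 for each unit, where pb is the price buyers pay.
Supply in terms of pb becomes qs = -147 + 3(pb + 57) = 24 + 3pb. Setting this equal to demand: 528 - 1.5pb = 24 + 3pb, so pb = 112.
Sellers receive ps = 112 + 57 = 169; q' = 528 − 1.5·112 = 360.
ΔCS = ½(303 + 360)(150 − 112) = 12597; ΔPS = ½(303 + 360)(169 − 150) = 6298.5.
Government spending = 57 × 360 = 20520.
Net change = 12597 + 6298.5 − 20520 = -1624.5. The loss equals the DWL triangle ½·57·57.

Net change in total surplus = -1624.5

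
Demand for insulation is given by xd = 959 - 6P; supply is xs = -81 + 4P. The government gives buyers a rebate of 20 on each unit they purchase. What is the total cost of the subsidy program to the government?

Pre-subsidy: 959 - 6P = -81 + 4P gives P* = 104, x* = 335.
With the rebate, buyers effectively pay Pb = Ps − 20, where Ps is the price sellers receive.
Demand in terms of Ps becomes xd = 959 − 6(Ps − 20) = 1079 - 6Ps. Setting this equal to supply: 1079 - 6Ps = -81 + 4Ps, so Ps = 116.
Buyers pay Pb = 116 − 20 = 96; x' = -81 + 4·116 = 383.
Government outlay = subsidy × quantity = 20 × 383 = 7660.

Government cost = 7660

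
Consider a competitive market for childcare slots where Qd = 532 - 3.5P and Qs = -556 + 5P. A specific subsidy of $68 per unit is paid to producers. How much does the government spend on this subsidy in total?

Government cost = $15232

Pre-subsidy: 532 - 3.5P = -556 + 5P gives P* = 128, Q* = 84.
With the subsidy, sellers receive Ps = Pb + 68 for each unit, where Pb is the price buyers pay.
Supply in terms of Pb becomes Qs = -556 + 5(Pb + 68) = -216 + 5Pb. Setting this equal to demand: 532 - 3.5Pb = -216 + 5Pb, so Pb = 88.
Sellers receive Ps = 88 + 68 = 156; Q' = 532 − 3.5·88 = 224.
Government outlay = subsidy × quantity = 68 × 224 = 15232.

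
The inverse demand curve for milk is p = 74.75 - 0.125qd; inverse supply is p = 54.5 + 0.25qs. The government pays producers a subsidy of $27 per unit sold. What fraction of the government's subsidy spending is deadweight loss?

Pre-subsidy: 74.75 - 0.125q = 54.5 + 0.25q gives q* = 54 and p* = 68.
With the subsidy, sellers receive ps = pb + 27 for each unit, where pb is the price buyers pay.
On the curves, pb = 74.75 - 0.125q and ps = 54.5 + 0.25q; the wedge ps − pb = 27 gives 54.5 + 0.25q − (74.75 - 0.125q) = 27, so q' = 126.
Then pb = 74.75 − 0.125·126 = 59 and ps = 54.5 + 0.25·126 = 86.
ΔCS = ½(54 + 126)(68 − 59) = 810; ΔPS = ½(54 + 126)(86 − 68) = 1620.
Government spending = 27 × 126 = 3402.
DWL = ½ × 27 × (126 − 54) = 972; fraction = 972 / 3402 = 2/7.

DWL / government spending = 2/7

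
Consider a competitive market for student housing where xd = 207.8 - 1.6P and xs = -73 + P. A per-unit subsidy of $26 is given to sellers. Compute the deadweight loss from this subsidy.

Pre-subsidy: 207.8 - 1.6P = -73 + P gives P* = 108, x* = 35.
With the subsidy, sellers receive Ps = Pb + 26 for each unit, where Pb is the price buyers pay.
Supply in terms of Pb becomes xs = -73 + 1(Pb + 26) = -47 + Pb. Setting this equal to demand: 207.8 - 1.6Pb = -47 + Pb, so Pb = 98.
Sellers receive Ps = 98 + 26 = 124; x' = 207.8 − 1.6·98 = 51.
The subsidy expands output by 51 − 35 = 16 past the efficient level; on those units the gap between marginal cost and willingness to pay runs from 0 up to 26.
DWL = ½ × 26 × 16 = 208.

Deadweight loss = $208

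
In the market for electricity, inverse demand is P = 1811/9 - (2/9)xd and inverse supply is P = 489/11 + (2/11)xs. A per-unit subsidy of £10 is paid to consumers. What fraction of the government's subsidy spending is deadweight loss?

Pre-subsidy: 1811/9 - (2/9)x = 489/11 + (2/11)x gives x* = 388 and P* = 115.
With the rebate, buyers effectively pay Pb = Ps − 10, where Ps is the price sellers receive.
On the curves, Pb = 1811/9 - (2/9)x and Ps = 489/11 + (2/11)x; the wedge Ps − Pb = 10 gives 489/11 + (2/11)x − (1811/9 - (2/9)x) = 10, so x' = 412.75.
Then Pb = 1811/9 − (2/9)·412.75 = 109.5 and Ps = 489/11 + (2/11)·412.75 = 119.5.
ΔCS = ½(388 + 412.75)(115 − 109.5) = 2202.0625; ΔPS = ½(388 + 412.75)(119.5 − 115) = 1801.6875.
Government spending = 10 × 412.75 = 4127.5.
DWL = ½ × 10 × (412.75 − 388) = 123.75; fraction = 123.75 / 4127.5 = 99/3302.

DWL / government spending = 99/3302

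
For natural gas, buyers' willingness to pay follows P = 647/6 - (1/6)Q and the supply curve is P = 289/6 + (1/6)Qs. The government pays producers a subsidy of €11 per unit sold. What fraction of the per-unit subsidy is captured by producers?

Producer share = 0.5

Pre-subsidy: 647/6 - (1/6)Q = 289/6 + (1/6)Q gives Q* = 179 and P* = 78.
With the subsidy, sellers receive Ps = Pb + 11 for each unit, where Pb is the price buyers pay.
On the curves, Pb = 647/6 - (1/6)Q and Ps = 289/6 + (1/6)Q; the wedge Ps − Pb = 11 gives 289/6 + (1/6)Q − (647/6 - (1/6)Q) = 11, so Q' = 212.
Then Pb = 647/6 − (1/6)·212 = 72.5 and Ps = 289/6 + (1/6)·212 = 83.5.
Buyers' price falls by P* − Pb = 78 − 72.5 = 5.5; sellers' price rises by Ps − P* = 83.5 − 78 = 5.5.
So producers capture 5.5/11 = 0.5 of each unit of subsidy.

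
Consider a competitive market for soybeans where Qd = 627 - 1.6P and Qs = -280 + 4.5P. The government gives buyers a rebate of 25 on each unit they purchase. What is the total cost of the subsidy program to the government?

Pre-subsidy: 627 - 1.6P = -280 + 4.5P gives P* = 9070/61, Q* = 23735/61.
With the rebate, buyers effectively pay Pb = Ps − 25, where Ps is the price sellers receive.
Demand in terms of Ps becomes Qd = 627 − 1.6(Ps − 25) = 667 - 1.6Ps. Setting this equal to supply: 667 - 1.6Ps = -280 + 4.5Ps, so Ps = 9470/61.
Buyers pay Pb = 9470/61 − 25 = 7945/61; Q' = -280 + 4.5·(9470/61) = 25535/61.
Government outlay = subsidy × quantity = 25 × 25535/61 = 638375/61.

Government cost = 638375/61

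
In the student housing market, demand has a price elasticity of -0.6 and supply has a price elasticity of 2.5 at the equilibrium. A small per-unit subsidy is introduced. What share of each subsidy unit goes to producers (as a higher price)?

For a small subsidy around the equilibrium, the benefit split depends on the relative slopes, which at a point are proportional to the elasticities.
Buyer share = εs/(εs + |εd|) = 2.5/(2.5 + 0.6) = 25/31; seller share = |εd|/(εs + |εd|) = 6/31.
So producers capture 6/31 of the subsidy.

Producer share = 6/31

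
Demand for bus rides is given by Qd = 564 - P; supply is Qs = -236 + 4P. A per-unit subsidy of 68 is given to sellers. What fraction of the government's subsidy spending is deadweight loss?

DWL / government spending = 34/573

Pre-subsidy: 564 - P = -236 + 4P gives P* = 160, Q* = 404.
With the subsidy, sellers receive Ps = Pb + 68 for each unit, where Pb is the price buyers pay.
Supply in terms of Pb becomes Qs = -236 + 4(Pb + 68) = 36 + 4Pb. Setting this equal to demand: 564 - Pb = 36 + 4Pb, so Pb = 105.6.
Sellers receive Ps = 105.6 + 68 = 173.6; Q' = 564 − 1·105.6 = 458.4.
ΔCS = ½(404 + 458.4)(160 − 105.6) = 23457.28; ΔPS = ½(404 + 458.4)(173.6 − 160) = 5864.32.
Government spending = 68 × 458.4 = 31171.2.
DWL = ½ × 68 × (458.4 − 404) = 1849.6; fraction = 1849.6 / 31171.2 = 34/573.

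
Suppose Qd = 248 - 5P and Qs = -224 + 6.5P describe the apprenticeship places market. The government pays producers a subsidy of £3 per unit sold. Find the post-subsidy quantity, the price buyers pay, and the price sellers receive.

Pre-subsidy: 248 - 5P = -224 + 6.5P gives P* = 944/23, Q* = 984/23.
With the subsidy, sellers receive Ps = Pb + 3 for each unit, where Pb is the price buyers pay.
Supply in terms of Pb becomes Qs = -224 + 6.5(Pb + 3) = -204.5 + 6.5Pb. Setting this equal to demand: 248 - 5Pb = -204.5 + 6.5Pb, so Pb = 905/23.
Sellers receive Ps = 905/23 + 3 = 974/23; Q' = 248 − 5·(905/23) = 1179/23.

Q' = 1179/23; buyers pay 905/23; sellers receive 974/23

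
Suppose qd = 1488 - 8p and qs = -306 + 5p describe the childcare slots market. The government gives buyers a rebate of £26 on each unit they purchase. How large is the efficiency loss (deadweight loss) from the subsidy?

Deadweight loss = £1040

Pre-subsidy: 1488 - 8p = -306 + 5p gives p* = 138, q* = 384.
With the rebate, buyers effectively pay pb = ps − 26, where ps is the price sellers receive.
Demand in terms of ps becomes qd = 1488 − 8(ps − 26) = 1696 - 8ps. Setting this equal to supply: 1696 - 8ps = -306 + 5ps, so ps = 154.
Buyers pay pb = 154 − 26 = 128; q' = -306 + 5·154 = 464.
The subsidy expands output by 464 − 384 = 80 past the efficient level; on those units the gap between marginal cost and willingness to pay runs from 0 up to 26.
DWL = ½ × 26 × 80 = 1040.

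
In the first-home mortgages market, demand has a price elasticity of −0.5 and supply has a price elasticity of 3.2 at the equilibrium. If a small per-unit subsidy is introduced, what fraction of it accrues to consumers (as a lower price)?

For a small subsidy around the equilibrium, the benefit split depends on the relative slopes, which at a point are proportional to the elasticities.
Buyer share = εs/(εs + |εd|) = 3.2/(3.2 + 0.5) = 32/37; seller share = |εd|/(εs + |εd|) = 5/37.

Consumer share = 32/37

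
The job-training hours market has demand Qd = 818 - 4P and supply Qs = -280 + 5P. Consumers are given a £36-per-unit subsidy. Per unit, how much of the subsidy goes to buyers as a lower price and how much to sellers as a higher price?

Pre-subsidy: 818 - 4P = -280 + 5P gives P* = 122, Q* = 330.
With the rebate, buyers effectively pay Pb = Ps − 36, where Ps is the price sellers receive.
Demand in terms of Ps becomes Qd = 818 − 4(Ps − 36) = 962 - 4Ps. Setting this equal to supply: 962 - 4Ps = -280 + 5Ps, so Ps = 138.
Buyers pay Pb = 138 − 36 = 102; Q' = -280 + 5·138 = 410.
Buyers' price falls by P* − Pb = 122 − 102 = 20; sellers' price rises by Ps − P* = 138 − 122 = 16.

Buyers gain £20 per unit; sellers gain £16 per unit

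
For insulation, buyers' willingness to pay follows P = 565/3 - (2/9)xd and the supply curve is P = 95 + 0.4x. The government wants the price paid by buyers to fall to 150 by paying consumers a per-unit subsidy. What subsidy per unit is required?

At a buyer price of 150, quantity demanded is 847.5 − 4.5·150 = 172.5.
Sellers supply 172.5 only when they receive Ps = 95 + 0.4·172.5 = 164.
s = Ps − Pb = 164 − 150 = 14.

Required subsidy s = 14 per unit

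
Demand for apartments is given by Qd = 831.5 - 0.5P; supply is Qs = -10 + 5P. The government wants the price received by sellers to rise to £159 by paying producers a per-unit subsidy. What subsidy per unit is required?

Required subsidy s = £66 per unit

At a seller price of 159, quantity supplied is -10 + 5·159 = 785.
Buyers absorb 785 only when they pay Pb with 831.5 − 0.5·Pb = 785, i.e. Pb = 93.
s = Ps − Pb = 159 − 93 = 66.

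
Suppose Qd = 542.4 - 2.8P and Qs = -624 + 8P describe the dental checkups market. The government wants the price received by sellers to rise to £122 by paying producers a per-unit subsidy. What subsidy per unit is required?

Required subsidy s = £54 per unit

At a seller price of 122, quantity supplied is -624 + 8·122 = 352.
Buyers absorb 352 only when they pay Pb with 542.4 − 2.8·Pb = 352, i.e. Pb = 68.
s = Ps − Pb = 122 − 68 = 54.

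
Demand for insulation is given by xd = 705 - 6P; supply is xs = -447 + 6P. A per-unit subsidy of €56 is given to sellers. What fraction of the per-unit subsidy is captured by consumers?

Consumer share = 0.5

Pre-subsidy: 705 - 6P = -447 + 6P gives P* = 96, x* = 129.
With the subsidy, sellers receive Ps = Pb + 56 for each unit, where Pb is the price buyers pay.
Supply in terms of Pb becomes xs = -447 + 6(Pb + 56) = -111 + 6Pb. Setting this equal to demand: 705 - 6Pb = -111 + 6Pb, so Pb = 68.
Sellers receive Ps = 68 + 56 = 124; x' = 705 − 6·68 = 297.
Buyers' price falls by P* − Pb = 96 − 68 = 28; sellers' price rises by Ps − P* = 124 − 96 = 28.
So consumers capture 28/56 = 0.5 of each unit of subsidy.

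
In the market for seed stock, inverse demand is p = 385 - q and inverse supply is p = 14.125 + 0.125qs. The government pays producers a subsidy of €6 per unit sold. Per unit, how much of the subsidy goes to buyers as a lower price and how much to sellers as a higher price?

Buyers gain 16/3 per unit; sellers gain 2/3 per unit

Pre-subsidy: 385 - q = 14.125 + 0.125q gives q* = 989/3 and p* = 166/3.
With the subsidy, sellers receive ps = pb + 6 for each unit, where pb is the price buyers pay.
On the curves, pb = 385 - q and ps = 14.125 + 0.125q; the wedge ps − pb = 6 gives 14.125 + 0.125q − (385 - q) = 6, so q' = 335.
Then pb = 385 − 1·335 = 50 and ps = 14.125 + 0.125·335 = 56.
Buyers' price falls by p* − pb = 166/3 − 50 = 16/3; sellers' price rises by ps − p* = 56 − 166/3 = 2/3.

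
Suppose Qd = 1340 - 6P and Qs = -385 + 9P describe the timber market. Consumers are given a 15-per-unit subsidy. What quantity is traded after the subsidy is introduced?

Q' = 704

Pre-subsidy: 1340 - 6P = -385 + 9P gives P* = 115, Q* = 650.
With the rebate, buyers effectively pay Pb = Ps − 15, where Ps is the price sellers receive.
Demand in terms of Ps becomes Qd = 1340 − 6(Ps − 15) = 1430 - 6Ps. Setting this equal to supply: 1430 - 6Ps = -385 + 9Ps, so Ps = 121.
Buyers pay Pb = 121 − 15 = 106; Q' = -385 + 9·121 = 704.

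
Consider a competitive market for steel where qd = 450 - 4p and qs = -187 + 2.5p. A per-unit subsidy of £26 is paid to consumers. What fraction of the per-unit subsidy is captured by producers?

Pre-subsidy: 450 - 4p = -187 + 2.5p gives p* = 98, q* = 58.
With the rebate, buyers effectively pay pb = ps − 26, where ps is the price sellers receive.
Demand in terms of ps becomes qd = 450 − 4(ps − 26) = 554 - 4ps. Setting this equal to supply: 554 - 4ps = -187 + 2.5ps, so ps = 114.
Buyers pay pb = 114 − 26 = 88; q' = -187 + 2.5·114 = 98.
Buyers' price falls by p* − pb = 98 − 88 = 10; sellers' price rises by ps − p* = 114 − 98 = 16.
So producers capture 16/26 = 8/13 of each unit of subsidy.

Producer share = 8/13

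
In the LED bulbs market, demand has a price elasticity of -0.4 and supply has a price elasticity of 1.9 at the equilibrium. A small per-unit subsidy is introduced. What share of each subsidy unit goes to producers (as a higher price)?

For a small subsidy around the equilibrium, the benefit split depends on the relative slopes, which at a point are proportional to the elasticities.
Buyer share = εs/(εs + |εd|) = 1.9/(1.9 + 0.4) = 19/23; seller share = |εd|/(εs + |εd|) = 4/23.
So producers capture 4/23 of the subsidy.

Producer share = 4/23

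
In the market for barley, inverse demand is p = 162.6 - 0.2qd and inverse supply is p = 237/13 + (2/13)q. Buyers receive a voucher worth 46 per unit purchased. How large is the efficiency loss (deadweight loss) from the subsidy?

Deadweight loss = 2990

Pre-subsidy: 162.6 - 0.2q = 237/13 + (2/13)q gives q* = 408 and p* = 81.
With the rebate, buyers effectively pay pb = ps − 46, where ps is the price sellers receive.
On the curves, pb = 162.6 - 0.2q and ps = 237/13 + (2/13)q; the wedge ps − pb = 46 gives 237/13 + (2/13)q − (162.6 - 0.2q) = 46, so q' = 538.
Then pb = 162.6 − 0.2·538 = 55 and ps = 237/13 + (2/13)·538 = 101.
The subsidy expands output by 538 − 408 = 130 past the efficient level; on those units the gap between marginal cost and willingness to pay runs from 0 up to 46.
DWL = ½ × 46 × 130 = 2990.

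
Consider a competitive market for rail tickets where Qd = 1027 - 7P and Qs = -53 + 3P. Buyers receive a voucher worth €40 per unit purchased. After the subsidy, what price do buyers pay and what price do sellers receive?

Pre-subsidy: 1027 - 7P = -53 + 3P gives P* = 108, Q* = 271.
With the rebate, buyers effectively pay Pb = Ps − 40, where Ps is the price sellers receive.
Demand in terms of Ps becomes Qd = 1027 − 7(Ps − 40) = 1307 - 7Ps. Setting this equal to supply: 1307 - 7Ps = -53 + 3Ps, so Ps = 136.
Buyers pay Pb = 136 − 40 = 96; Q' = -53 + 3·136 = 355.

Buyers pay €96; sellers receive €136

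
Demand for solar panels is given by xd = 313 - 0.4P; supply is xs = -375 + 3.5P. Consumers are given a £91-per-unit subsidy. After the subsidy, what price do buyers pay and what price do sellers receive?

Pre-subsidy: 313 - 0.4P = -375 + 3.5P gives P* = 6880/39, x* = 9455/39.
With the rebate, buyers effectively pay Pb = Ps − 91, where Ps is the price sellers receive.
Demand in terms of Ps becomes xd = 313 − 0.4(Ps − 91) = 349.4 - 0.4Ps. Setting this equal to supply: 349.4 - 0.4Ps = -375 + 3.5Ps, so Ps = 7244/39.
Buyers pay Pb = 7244/39 − 91 = 3695/39; x' = -375 + 3.5·(7244/39) = 10729/39.

Buyers pay 3695/39; sellers receive 7244/39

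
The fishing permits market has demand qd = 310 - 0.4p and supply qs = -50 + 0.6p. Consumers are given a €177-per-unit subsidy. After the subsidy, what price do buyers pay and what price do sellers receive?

Pre-subsidy: 310 - 0.4p = -50 + 0.6p gives p* = 360, q* = 166.
With the rebate, buyers effectively pay pb = ps − 177, where ps is the price sellers receive.
Demand in terms of ps becomes qd = 310 − 0.4(ps − 177) = 380.8 - 0.4ps. Setting this equal to supply: 380.8 - 0.4ps = -50 + 0.6ps, so ps = 430.8.
Buyers pay pb = 430.8 − 177 = 253.8; q' = -50 + 0.6·430.8 = 208.48.

Buyers pay €253.8; sellers receive €430.8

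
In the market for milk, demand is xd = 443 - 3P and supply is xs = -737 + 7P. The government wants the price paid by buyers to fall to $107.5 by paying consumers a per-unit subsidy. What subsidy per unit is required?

Required subsidy s = $15 per unit

At a buyer price of 107.5, quantity demanded is 443 − 3·107.5 = 120.5.
Sellers supply 120.5 only when they receive Ps with -737 + 7·Ps = 120.5, i.e. Ps = 122.5.
s = Ps − Pb = 122.5 − 107.5 = 15.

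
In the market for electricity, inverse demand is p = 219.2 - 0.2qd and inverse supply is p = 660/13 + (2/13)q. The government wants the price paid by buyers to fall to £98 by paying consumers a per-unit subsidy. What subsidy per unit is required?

Required subsidy s = £46 per unit

At a buyer price of 98, quantity demanded is 1096 − 5·98 = 606.
Sellers supply 606 only when they receive ps = 660/13 + (2/13)·606 = 144.
s = ps − pb = 144 − 98 = 46.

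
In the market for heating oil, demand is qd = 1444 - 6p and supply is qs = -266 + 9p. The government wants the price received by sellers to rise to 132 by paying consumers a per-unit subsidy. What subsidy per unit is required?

At a seller price of 132, quantity supplied is -266 + 9·132 = 922.
Buyers absorb 922 only when they pay pb with 1444 − 6·pb = 922, i.e. pb = 87.
s = ps − pb = 132 − 87 = 45.

Required subsidy s = 45 per unit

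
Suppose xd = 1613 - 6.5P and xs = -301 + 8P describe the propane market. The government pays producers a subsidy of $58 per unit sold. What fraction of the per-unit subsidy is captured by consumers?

Pre-subsidy: 1613 - 6.5P = -301 + 8P gives P* = 132, x* = 755.
With the subsidy, sellers receive Ps = Pb + 58 for each unit, where Pb is the price buyers pay.
Supply in terms of Pb becomes xs = -301 + 8(Pb + 58) = 163 + 8Pb. Setting this equal to demand: 1613 - 6.5Pb = 163 + 8Pb, so Pb = 100.
Sellers receive Ps = 100 + 58 = 158; x' = 1613 − 6.5·100 = 963.
Buyers' price falls by P* − Pb = 132 − 100 = 32; sellers' price rises by Ps − P* = 158 − 132 = 26.
So consumers capture 32/58 = 16/29 of each unit of subsidy.

Consumer share = 16/29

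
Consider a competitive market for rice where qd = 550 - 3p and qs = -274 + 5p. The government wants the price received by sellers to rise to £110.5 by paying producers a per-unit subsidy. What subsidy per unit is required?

At a seller price of 110.5, quantity supplied is -274 + 5·110.5 = 278.5.
Buyers absorb 278.5 only when they pay pb with 550 − 3·pb = 278.5, i.e. pb = 90.5.
s = ps − pb = 110.5 − 90.5 = 20.

Required subsidy s = £20 per unit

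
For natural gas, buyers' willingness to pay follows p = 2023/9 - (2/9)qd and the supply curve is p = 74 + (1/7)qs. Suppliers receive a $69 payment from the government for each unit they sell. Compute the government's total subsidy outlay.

Pre-subsidy: 2023/9 - (2/9)q = 74 + (1/7)q gives q* = 413 and p* = 133.
With the subsidy, sellers receive ps = pb + 69 for each unit, where pb is the price buyers pay.
On the curves, pb = 2023/9 - (2/9)q and ps = 74 + (1/7)q; the wedge ps − pb = 69 gives 74 + (1/7)q − (2023/9 - (2/9)q) = 69, so q' = 602.
Then pb = 2023/9 − (2/9)·602 = 91 and ps = 74 + (1/7)·602 = 160.
Government outlay = subsidy × quantity = 69 × 602 = 41538.

Government cost = $41538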